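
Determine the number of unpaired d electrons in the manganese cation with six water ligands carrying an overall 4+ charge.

3

Water is neutral; balancing the +4 overall charge requires Mn(IV).
Mn sits in group 7, so the d-electron count is 7 − 4 = 3.
In an octahedral field the d³ configuration is t₂g³e_g⁰ (only one arrangement possible), giving 3 unpaired electrons.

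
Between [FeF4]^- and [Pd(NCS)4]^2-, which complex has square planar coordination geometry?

For [FeF4]^-: Ligand charges: each fluoride is −1. With an overall charge of −1 the iron centre must be in the +3 oxidation state. Fe sits in group 8, so the d-electron count is 8 − 3 = 5. A high-spin d⁵ ion has zero CFSE in either geometry, so four ligands adopt the sterically favoured tetrahedral geometry. → tetrahedral.
For [Pd(NCS)4]^2-: Summing ligand charges against the −2 overall charge gives an oxidation state of +2 for palladium. Group 10 minus oxidation state 2 gives a d⁸ configuration. A 4d d⁸ ion has a large crystal-field splitting; square planar leaves the high-energy d_{x²−y²} orbital empty and maximises CFSE. → square planar.

[Pd(NCS)4]^2-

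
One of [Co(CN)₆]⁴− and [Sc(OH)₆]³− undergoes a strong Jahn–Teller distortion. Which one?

[Co(CN)₆]⁴−

[Co(CN)₆]⁴−: Summing ligand charges against the −4 overall charge gives an oxidation state of +2 for cobalt. Co sits in group 9, so the d-electron count is 9 − 2 = 7. Cyanide is a strong-field ligand (high in the spectrochemical series) for a first-row metal, so the complex is low-spin. The t₂g⁶e_g¹ (low-spin) configuration has an unevenly filled e_g set; the Jahn–Teller theorem predicts a tetragonal distortion (typically axial elongation) to lift the degeneracy.
[Sc(OH)₆]³−: Ligand charges: each hydroxide is −1. With an overall charge of −3 the scandium centre must be in the +3 oxidation state. Group 3 minus oxidation state 3 gives a d⁰ configuration. The d⁰ configuration leaves the e_g set evenly filled (or empty) — no strong Jahn–Teller driving force.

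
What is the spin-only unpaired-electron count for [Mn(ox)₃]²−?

3 unpaired electrons

Ligand charges: each oxalate is −2. With an overall charge of −2 the manganese centre must be in the +4 oxidation state.
Mn sits in group 7, so the d-electron count is 7 − 4 = 3.
Counting donor atoms: 3×oxalate (bidentate) → 6 donors. Coordination number = 6.
In an octahedral field the d³ configuration is t₂g³e_g⁰ (only one arrangement possible), giving 3 unpaired electrons.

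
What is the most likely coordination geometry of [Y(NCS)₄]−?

tetrahedral

Each isothiocyanate is −1; balancing the −1 overall charge requires Y(III).
Group 3 minus oxidation state 3 gives a d⁰ configuration.
Coordination number: 4.
A d⁰ ion has no crystal-field stabilisation preference between square planar and tetrahedral, so four ligands adopt the sterically favoured tetrahedral geometry.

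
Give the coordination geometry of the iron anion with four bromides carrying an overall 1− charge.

tetrahedral

Summing ligand charges against the −1 overall charge gives an oxidation state of +3 for iron.
Fe sits in group 8, so the d-electron count is 8 − 3 = 5.
Coordination number: 4.
Bromide is a weak-field ligand.
A high-spin d⁵ ion has zero CFSE in either geometry, so four ligands adopt the sterically favoured tetrahedral geometry.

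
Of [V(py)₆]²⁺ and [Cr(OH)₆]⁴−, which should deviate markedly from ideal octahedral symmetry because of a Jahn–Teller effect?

[V(py)₆]²⁺: Pyridine is neutral; balancing the +2 overall charge requires V(II). Group 5 minus oxidation state 2 gives a d³ configuration. The d³ configuration leaves the e_g set evenly filled (or empty) — no strong Jahn–Teller driving force.
[Cr(OH)₆]⁴−: Each hydroxide is −1; balancing the −4 overall charge requires Cr(II). Group 6 minus oxidation state 2 gives a d⁴ configuration. Hydroxide is a weak-field ligand for a first-row metal, so the complex is high-spin. The t₂g³e_g¹ (high-spin) configuration has an unevenly filled e_g set; the Jahn–Teller theorem predicts a tetragonal distortion (typically axial elongation) to lift the degeneracy.

[Cr(OH)₆]⁴−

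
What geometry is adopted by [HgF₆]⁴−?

Ligand charges: each fluoride is −1. With an overall charge of −4 the mercury centre must be in the +2 oxidation state.
Hg sits in group 12, so the d-electron count is 12 − 2 = 10.
Coordination number: 6.
Six donors around a single metal centre give an octahedral coordination sphere.

octahedral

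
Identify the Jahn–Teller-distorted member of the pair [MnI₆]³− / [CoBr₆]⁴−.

[MnI₆]³−: Summing ligand charges against the −3 overall charge gives an oxidation state of +3 for manganese. Group 7 minus oxidation state 3 gives a d⁴ configuration. Iodide is a weak-field ligand for a first-row metal, so the complex is high-spin. The t₂g³e_g¹ (high-spin) configuration has an unevenly filled e_g set; the Jahn–Teller theorem predicts a tetragonal distortion (typically axial elongation) to lift the degeneracy.
[CoBr₆]⁴−: Summing ligand charges against the −4 overall charge gives an oxidation state of +2 for cobalt. Cobalt is a group-9 element; Co(II) is therefore d⁷. Bromide is a weak-field ligand for a first-row metal, so the complex is high-spin. The d⁷ configuration leaves the e_g set evenly filled (or empty) — no strong Jahn–Teller driving force.

[MnI₆]³−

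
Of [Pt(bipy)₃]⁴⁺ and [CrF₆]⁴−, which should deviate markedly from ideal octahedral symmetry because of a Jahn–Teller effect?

[CrF₆]⁴−

[Pt(bipy)₃]⁴⁺: 2,2′-bipyridine is neutral; balancing the +4 overall charge requires Pt(IV). Pt sits in group 10, so the d-electron count is 10 − 4 = 6. A 5d ion has a large Δₒ and is invariably low-spin. The d⁶ configuration leaves the e_g set evenly filled (or empty) — no strong Jahn–Teller driving force.
[CrF₆]⁴−: Ligand charges: each fluoride is −1. With an overall charge of −4 the chromium centre must be in the +2 oxidation state. Cr sits in group 6, so the d-electron count is 6 − 2 = 4. Fluoride is a weak-field ligand for a first-row metal, so the complex is high-spin. The t₂g³e_g¹ (high-spin) configuration has an unevenly filled e_g set; the Jahn–Teller theorem predicts a tetragonal distortion (typically axial elongation) to lift the degeneracy.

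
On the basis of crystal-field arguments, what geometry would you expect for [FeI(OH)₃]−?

Summing ligand charges against the −1 overall charge gives an oxidation state of +3 for iron.
Iron is a group-8 element; Fe(III) is therefore d⁵.
With 4 monodentate ligands the coordination number is 4.
Hydroxide and iodide are weak-field ligands.
A high-spin d⁵ ion has zero CFSE in either geometry, so four ligands adopt the sterically favoured tetrahedral geometry.

tetrahedral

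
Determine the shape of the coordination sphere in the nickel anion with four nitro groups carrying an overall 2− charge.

square planar

Ligand charges: each nitro (N-bound nitrite) is −1. With an overall charge of −2 the nickel centre must be in the +2 oxidation state.
Nickel is a group-10 element; Ni(II) is therefore d⁸.
With 4 monodentate ligands the coordination number is 4.
Nitro (N-bound nitrite) is a strong-field ligand (high in the spectrochemical series).
A 3d d⁸ ion with strong-field ligands gains enough CFSE to favour square planar over tetrahedral.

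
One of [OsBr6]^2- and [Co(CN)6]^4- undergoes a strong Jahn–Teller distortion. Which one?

[Co(CN)6]^4-

[OsBr6]^2-: Each bromide is −1; balancing the −2 overall charge requires Os(IV). Group 8 minus oxidation state 4 gives a d⁴ configuration. A 5d ion has a large Δₒ and is invariably low-spin. The d⁴ configuration leaves the e_g set evenly filled (or empty) — no strong Jahn–Teller driving force.
[Co(CN)6]^4-: Summing ligand charges against the −4 overall charge gives an oxidation state of +2 for cobalt. Group 9 minus oxidation state 2 gives a d⁷ configuration. Cyanide is a strong-field ligand (high in the spectrochemical series) for a first-row metal, so the complex is low-spin. The t₂g⁶e_g¹ (low-spin) configuration has an unevenly filled e_g set; the Jahn–Teller theorem predicts a tetragonal distortion (typically axial elongation) to lift the degeneracy.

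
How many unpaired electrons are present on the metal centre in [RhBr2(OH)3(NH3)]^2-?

Each bromide is −1; each hydroxide is −1; ammonia is neutral; balancing the −2 overall charge requires Rh(III).
Rhodium is a group-9 element; Rh(III) is therefore d⁶.
The spin state decides the count: a 4d ion has a large Δₒ and is invariably low-spin.
An octahedral low-spin d⁶ ion is t₂g⁶e_g⁰, giving 0 unpaired electrons.

0 unpaired electrons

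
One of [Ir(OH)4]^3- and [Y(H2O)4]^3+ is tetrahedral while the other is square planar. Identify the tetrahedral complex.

[Y(H2O)4]^3+

For [Ir(OH)4]^3-: Each hydroxide is −1; balancing the −3 overall charge requires Ir(I). Group 9 minus oxidation state 1 gives a d⁸ configuration. A 5d d⁸ ion has a large crystal-field splitting; square planar leaves the high-energy d_{x²−y²} orbital empty and maximises CFSE. → square planar.
For [Y(H2O)4]^3+: Summing ligand charges against the +3 overall charge gives an oxidation state of +3 for yttrium. Yttrium is a group-3 element; Y(III) is therefore d⁰. A d⁰ ion has no crystal-field stabilisation preference between square planar and tetrahedral, so four ligands adopt the sterically favoured tetrahedral geometry. → tetrahedral.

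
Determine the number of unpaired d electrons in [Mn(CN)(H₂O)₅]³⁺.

Summing ligand charges against the +3 overall charge gives an oxidation state of +4 for manganese.
Manganese is a group-7 element; Mn(IV) is therefore d³.
In an octahedral field the d³ configuration is t₂g³e_g⁰ (only one arrangement possible), giving 3 unpaired electrons.

3 unpaired electrons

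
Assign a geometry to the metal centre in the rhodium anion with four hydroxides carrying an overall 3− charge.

Summing ligand charges against the −3 overall charge gives an oxidation state of +1 for rhodium.
Rhodium is a group-9 element; Rh(I) is therefore d⁸.
With 4 monodentate ligands the coordination number is 4.
A 4d d⁸ ion has a large crystal-field splitting; square planar leaves the high-energy d_{x²−y²} orbital empty and maximises CFSE.

square planar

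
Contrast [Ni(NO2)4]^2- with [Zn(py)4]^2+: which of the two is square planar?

[Ni(NO2)4]^2-

For [Ni(NO2)4]^2-: Summing ligand charges against the −2 overall charge gives an oxidation state of +2 for nickel. Ni sits in group 10, so the d-electron count is 10 − 2 = 8. Nitro (N-bound nitrite) is a strong-field ligand (high in the spectrochemical series). A 3d d⁸ ion with strong-field ligands gains enough CFSE to favour square planar over tetrahedral. → square planar.
For [Zn(py)4]^2+: Pyridine is neutral; balancing the +2 overall charge requires Zn(II). Zinc is a group-12 element; Zn(II) is therefore d¹⁰. A d¹⁰ ion has no crystal-field stabilisation preference between square planar and tetrahedral, so four ligands adopt the sterically favoured tetrahedral geometry. → tetrahedral.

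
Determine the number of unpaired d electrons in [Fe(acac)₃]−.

Ligand charges: each acetylacetonate is −1. With an overall charge of −1 the iron centre must be in the +2 oxidation state.
Group 8 minus oxidation state 2 gives a d⁶ configuration.
Counting donor atoms: 3×acetylacetonate (bidentate) → 6 donors. Coordination number = 6.
The spin state decides the count: Acetylacetonate is a weak-field ligand for a first-row metal, so the complex is high-spin.
An octahedral high-spin d⁶ ion is t₂g⁴e_g², giving 4 unpaired electrons.

4 unpaired electrons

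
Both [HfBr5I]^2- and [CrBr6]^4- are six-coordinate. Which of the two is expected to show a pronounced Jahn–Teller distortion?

[HfBr5I]^2-: Ligand charges: each bromide is −1; each iodide is −1. With an overall charge of −2 the hafnium centre must be in the +4 oxidation state. Hf sits in group 4, so the d-electron count is 4 − 4 = 0. The d⁰ configuration leaves the e_g set evenly filled (or empty) — no strong Jahn–Teller driving force.
[CrBr6]^4-: Ligand charges: each bromide is −1. With an overall charge of −4 the chromium centre must be in the +2 oxidation state. Group 6 minus oxidation state 2 gives a d⁴ configuration. Bromide is a weak-field ligand for a first-row metal, so the complex is high-spin. The t₂g³e_g¹ (high-spin) configuration has an unevenly filled e_g set; the Jahn–Teller theorem predicts a tetragonal distortion (typically axial elongation) to lift the degeneracy.

[CrBr6]^4-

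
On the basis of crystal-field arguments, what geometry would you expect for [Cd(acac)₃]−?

octahedral

Ligand charges: each acetylacetonate is −1. With an overall charge of −1 the cadmium centre must be in the +2 oxidation state.
Group 12 minus oxidation state 2 gives a d¹⁰ configuration.
Counting donor atoms: 3×acetylacetonate (bidentate) → 6 donors. Coordination number = 6.
Six donors around a single metal centre give an octahedral coordination sphere.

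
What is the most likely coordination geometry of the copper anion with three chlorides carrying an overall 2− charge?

Ligand charges: each chloride is −1. With an overall charge of −2 the copper centre must be in the +1 oxidation state.
Copper is a group-11 element; Cu(I) is therefore d¹⁰.
With 3 monodentate ligands the coordination number is 3.
Three ligands around a d¹⁰ centre minimise repulsion in a trigonal-planar arrangement.

trigonal planar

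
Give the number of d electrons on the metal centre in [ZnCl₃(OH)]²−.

d¹⁰

Ligand charges: each chloride is −1; each hydroxide is −1. With an overall charge of −2 the zinc centre must be in the +2 oxidation state.
Zinc is a group-12 element; Zn(II) is therefore d¹⁰.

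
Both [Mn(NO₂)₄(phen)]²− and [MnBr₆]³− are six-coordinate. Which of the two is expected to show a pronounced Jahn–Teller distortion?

[MnBr₆]³−

[Mn(NO₂)₄(phen)]²−: Ligand charges: each nitro (N-bound nitrite) is −1; 1,10-phenanthroline is neutral. With an overall charge of −2 the manganese centre must be in the +2 oxidation state. Group 7 minus oxidation state 2 gives a d⁵ configuration. Nitro (N-bound nitrite) is a strong-field ligand (high in the spectrochemical series) for a first-row metal, so the complex is low-spin. The d⁵ configuration leaves the e_g set evenly filled (or empty) — no strong Jahn–Teller driving force.
[MnBr₆]³−: Ligand charges: each bromide is −1. With an overall charge of −3 the manganese centre must be in the +3 oxidation state. Mn sits in group 7, so the d-electron count is 7 − 3 = 4. Bromide is a weak-field ligand for a first-row metal, so the complex is high-spin. The t₂g³e_g¹ (high-spin) configuration has an unevenly filled e_g set; the Jahn–Teller theorem predicts a tetragonal distortion (typically axial elongation) to lift the degeneracy.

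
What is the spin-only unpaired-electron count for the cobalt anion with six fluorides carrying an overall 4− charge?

Summing ligand charges against the −4 overall charge gives an oxidation state of +2 for cobalt.
Group 9 minus oxidation state 2 gives a d⁷ configuration.
The spin state decides the count: Fluoride is a weak-field ligand for a first-row metal, so the complex is high-spin.
An octahedral high-spin d⁷ ion is t₂g⁵e_g², giving 3 unpaired electrons.

3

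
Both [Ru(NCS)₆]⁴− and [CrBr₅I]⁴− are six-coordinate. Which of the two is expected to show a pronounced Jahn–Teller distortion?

[Ru(NCS)₆]⁴−: Each isothiocyanate is −1; balancing the −4 overall charge requires Ru(II). Ruthenium is a group-8 element; Ru(II) is therefore d⁶. A 4d ion has a large Δₒ and is invariably low-spin. The d⁶ configuration leaves the e_g set evenly filled (or empty) — no strong Jahn–Teller driving force.
[CrBr₅I]⁴−: Ligand charges: each bromide is −1; each iodide is −1. With an overall charge of −4 the chromium centre must be in the +2 oxidation state. Cr sits in group 6, so the d-electron count is 6 − 2 = 4. Bromide and iodide are weak-field ligands for a first-row metal, so the complex is high-spin. The t₂g³e_g¹ (high-spin) configuration has an unevenly filled e_g set; the Jahn–Teller theorem predicts a tetragonal distortion (typically axial elongation) to lift the degeneracy.

[CrBr₅I]⁴−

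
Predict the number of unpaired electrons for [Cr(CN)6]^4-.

2

Summing ligand charges against the −4 overall charge gives an oxidation state of +2 for chromium.
Cr sits in group 6, so the d-electron count is 6 − 2 = 4.
The spin state decides the count: Cyanide is a strong-field ligand (high in the spectrochemical series) for a first-row metal, so the complex is low-spin.
An octahedral low-spin d⁴ ion is t₂g⁴e_g⁰, giving 2 unpaired electrons.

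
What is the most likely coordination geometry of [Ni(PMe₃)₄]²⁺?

Trimethylphosphine is neutral; balancing the +2 overall charge requires Ni(II).
Group 10 minus oxidation state 2 gives a d⁸ configuration.
With 4 monodentate ligands the coordination number is 4.
Trimethylphosphine is a strong-field ligand (high in the spectrochemical series).
A 3d d⁸ ion with strong-field ligands gains enough CFSE to favour square planar over tetrahedral.

square planar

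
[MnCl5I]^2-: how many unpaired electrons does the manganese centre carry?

Ligand charges: each chloride is −1; each iodide is −1. With an overall charge of −2 the manganese centre must be in the +4 oxidation state.
Manganese is a group-7 element; Mn(IV) is therefore d³.
In an octahedral field the d³ configuration is t₂g³e_g⁰ (only one arrangement possible), giving 3 unpaired electrons.

3 unpaired electrons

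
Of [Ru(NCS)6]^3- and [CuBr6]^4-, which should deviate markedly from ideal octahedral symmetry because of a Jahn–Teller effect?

[Ru(NCS)6]^3-: Ligand charges: each isothiocyanate is −1. With an overall charge of −3 the ruthenium centre must be in the +3 oxidation state. Ruthenium is a group-8 element; Ru(III) is therefore d⁵. A 4d ion has a large Δₒ and is invariably low-spin. The d⁵ configuration leaves the e_g set evenly filled (or empty) — no strong Jahn–Teller driving force.
[CuBr6]^4-: Summing ligand charges against the −4 overall charge gives an oxidation state of +2 for copper. Copper is a group-11 element; Cu(II) is therefore d⁹. The t₂g⁶e_g³ configuration has an unevenly filled e_g set; the Jahn–Teller theorem predicts a tetragonal distortion (typically axial elongation) to lift the degeneracy.

[CuBr6]^4-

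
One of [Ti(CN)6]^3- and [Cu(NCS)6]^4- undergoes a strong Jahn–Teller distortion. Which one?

[Cu(NCS)6]^4-

[Ti(CN)6]^3-: Each cyanide is −1; balancing the −3 overall charge requires Ti(III). Group 4 minus oxidation state 3 gives a d¹ configuration. The d¹ configuration leaves the e_g set evenly filled (or empty) — no strong Jahn–Teller driving force.
[Cu(NCS)6]^4-: Summing ligand charges against the −4 overall charge gives an oxidation state of +2 for copper. Copper is a group-11 element; Cu(II) is therefore d⁹. The t₂g⁶e_g³ configuration has an unevenly filled e_g set; the Jahn–Teller theorem predicts a tetragonal distortion (typically axial elongation) to lift the degeneracy.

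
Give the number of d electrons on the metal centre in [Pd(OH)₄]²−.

Ligand charges: each hydroxide is −1. With an overall charge of −2 the palladium centre must be in the +2 oxidation state.
Palladium is a group-10 element; Pd(II) is therefore d⁸.

d⁸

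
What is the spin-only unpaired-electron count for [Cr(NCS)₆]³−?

3

Each isothiocyanate is −1; balancing the −3 overall charge requires Cr(III).
Cr sits in group 6, so the d-electron count is 6 − 3 = 3.
In an octahedral field the d³ configuration is t₂g³e_g⁰ (only one arrangement possible), giving 3 unpaired electrons.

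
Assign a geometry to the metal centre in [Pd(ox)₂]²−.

Ligand charges: each oxalate is −2. With an overall charge of −2 the palladium centre must be in the +2 oxidation state.
Pd sits in group 10, so the d-electron count is 10 − 2 = 8.
Counting donor atoms: 2×oxalate (bidentate) → 4 donors. Coordination number = 4.
A 4d d⁸ ion has a large crystal-field splitting; square planar leaves the high-energy d_{x²−y²} orbital empty and maximises CFSE.

square planar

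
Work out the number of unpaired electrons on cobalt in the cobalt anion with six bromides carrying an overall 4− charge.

3 unpaired electrons

Ligand charges: each bromide is −1. With an overall charge of −4 the cobalt centre must be in the +2 oxidation state.
Cobalt is a group-9 element; Co(II) is therefore d⁷.
The spin state decides the count: Bromide is a weak-field ligand for a first-row metal, so the complex is high-spin.
An octahedral high-spin d⁷ ion is t₂g⁵e_g², giving 3 unpaired electrons.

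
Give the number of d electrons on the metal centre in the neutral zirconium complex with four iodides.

Summing ligand charges against the 0 overall charge gives an oxidation state of +4 for zirconium.
Zirconium is a group-4 element; Zr(IV) is therefore d⁰.

d⁰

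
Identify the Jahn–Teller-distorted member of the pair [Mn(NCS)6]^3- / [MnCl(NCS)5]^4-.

[Mn(NCS)6]^3-: Each isothiocyanate is −1; balancing the −3 overall charge requires Mn(III). Manganese is a group-7 element; Mn(III) is therefore d⁴. Isothiocyanate is a weak-field ligand for a first-row metal, so the complex is high-spin. The t₂g³e_g¹ (high-spin) configuration has an unevenly filled e_g set; the Jahn–Teller theorem predicts a tetragonal distortion (typically axial elongation) to lift the degeneracy.
[MnCl(NCS)5]^4-: Each chloride is −1; each isothiocyanate is −1; balancing the −4 overall charge requires Mn(II). Manganese is a group-7 element; Mn(II) is therefore d⁵. Chloride and isothiocyanate are weak-field ligands for a first-row metal, so the complex is high-spin. The d⁵ configuration leaves the e_g set evenly filled (or empty) — no strong Jahn–Teller driving force.

[Mn(NCS)6]^3-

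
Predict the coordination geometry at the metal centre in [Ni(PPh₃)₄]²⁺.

square planar

Summing ligand charges against the +2 overall charge gives an oxidation state of +2 for nickel.
Nickel is a group-10 element; Ni(II) is therefore d⁸.
Coordination number: 4.
Triphenylphosphine is a strong-field ligand (high in the spectrochemical series).
A 3d d⁸ ion with strong-field ligands gains enough CFSE to favour square planar over tetrahedral.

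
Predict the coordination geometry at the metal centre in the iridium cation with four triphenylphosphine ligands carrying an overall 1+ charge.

Triphenylphosphine is neutral; balancing the +1 overall charge requires Ir(I).
Iridium is a group-9 element; Ir(I) is therefore d⁸.
With 4 monodentate ligands the coordination number is 4.
A 5d d⁸ ion has a large crystal-field splitting; square planar leaves the high-energy d_{x²−y²} orbital empty and maximises CFSE.

square planar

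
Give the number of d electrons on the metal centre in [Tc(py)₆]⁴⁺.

Summing ligand charges against the +4 overall charge gives an oxidation state of +4 for technetium.
Technetium is a group-7 element; Tc(IV) is therefore d³.

d³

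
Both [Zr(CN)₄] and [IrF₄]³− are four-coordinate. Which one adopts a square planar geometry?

[IrF₄]³−

For [Zr(CN)₄]: Ligand charges: each cyanide is −1. With an overall charge of 0 the zirconium centre must be in the +4 oxidation state. Group 4 minus oxidation state 4 gives a d⁰ configuration. A d⁰ ion has no crystal-field stabilisation preference between square planar and tetrahedral, so four ligands adopt the sterically favoured tetrahedral geometry. → tetrahedral.
For [IrF₄]³−: Summing ligand charges against the −3 overall charge gives an oxidation state of +1 for iridium. Group 9 minus oxidation state 1 gives a d⁸ configuration. A 5d d⁸ ion has a large crystal-field splitting; square planar leaves the high-energy d_{x²−y²} orbital empty and maximises CFSE. → square planar.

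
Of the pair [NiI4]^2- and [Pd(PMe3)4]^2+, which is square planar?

For [NiI4]^2-: Ligand charges: each iodide is −1. With an overall charge of −2 the nickel centre must be in the +2 oxidation state. Group 10 minus oxidation state 2 gives a d⁸ configuration. Iodide is a weak-field ligand. With weak-field ligands the CFSE gain from square planar is small, so a 3d d⁸ ion takes the sterically preferred tetrahedral geometry. → tetrahedral.
For [Pd(PMe3)4]^2+: Ligand charges: trimethylphosphine is neutral. With an overall charge of +2 the palladium centre must be in the +2 oxidation state. Group 10 minus oxidation state 2 gives a d⁸ configuration. A 4d d⁸ ion has a large crystal-field splitting; square planar leaves the high-energy d_{x²−y²} orbital empty and maximises CFSE. → square planar.

[Pd(PMe3)4]^2+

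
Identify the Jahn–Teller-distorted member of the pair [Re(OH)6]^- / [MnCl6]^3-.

[Re(OH)6]^-: Summing ligand charges against the −1 overall charge gives an oxidation state of +5 for rhenium. Re sits in group 7, so the d-electron count is 7 − 5 = 2. The d² configuration leaves the e_g set evenly filled (or empty) — no strong Jahn–Teller driving force.
[MnCl6]^3-: Summing ligand charges against the −3 overall charge gives an oxidation state of +3 for manganese. Manganese is a group-7 element; Mn(III) is therefore d⁴. Chloride is a weak-field ligand for a first-row metal, so the complex is high-spin. The t₂g³e_g¹ (high-spin) configuration has an unevenly filled e_g set; the Jahn–Teller theorem predicts a tetragonal distortion (typically axial elongation) to lift the degeneracy.

[MnCl6]^3-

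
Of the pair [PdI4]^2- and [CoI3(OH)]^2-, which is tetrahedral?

For [PdI4]^2-: Summing ligand charges against the −2 overall charge gives an oxidation state of +2 for palladium. Group 10 minus oxidation state 2 gives a d⁸ configuration. A 4d d⁸ ion has a large crystal-field splitting; square planar leaves the high-energy d_{x²−y²} orbital empty and maximises CFSE. → square planar.
For [CoI3(OH)]^2-: Ligand charges: each iodide is −1; each hydroxide is −1. With an overall charge of −2 the cobalt centre must be in the +2 oxidation state. Co sits in group 9, so the d-electron count is 9 − 2 = 7. For a high-spin 3d d⁷ ion with weak-field ligands the small Δₜ gives little square-planar CFSE advantage, so four ligands adopt the sterically favoured tetrahedral geometry. → tetrahedral.

[CoI3(OH)]^2-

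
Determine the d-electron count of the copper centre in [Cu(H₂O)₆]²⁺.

Ligand charges: water is neutral. With an overall charge of +2 the copper centre must be in the +2 oxidation state.
Copper is a group-11 element; Cu(II) is therefore d⁹.

d⁹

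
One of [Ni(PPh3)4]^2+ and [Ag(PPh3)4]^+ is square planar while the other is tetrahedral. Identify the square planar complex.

[Ni(PPh3)4]^2+

For [Ni(PPh3)4]^2+: Ligand charges: triphenylphosphine is neutral. With an overall charge of +2 the nickel centre must be in the +2 oxidation state. Group 10 minus oxidation state 2 gives a d⁸ configuration. Triphenylphosphine is a strong-field ligand (high in the spectrochemical series). A 3d d⁸ ion with strong-field ligands gains enough CFSE to favour square planar over tetrahedral. → square planar.
For [Ag(PPh3)4]^+: Ligand charges: triphenylphosphine is neutral. With an overall charge of +1 the silver centre must be in the +1 oxidation state. Ag sits in group 11, so the d-electron count is 11 − 1 = 10. A d¹⁰ ion has no crystal-field stabilisation preference between square planar and tetrahedral, so four ligands adopt the sterically favoured tetrahedral geometry. → tetrahedral.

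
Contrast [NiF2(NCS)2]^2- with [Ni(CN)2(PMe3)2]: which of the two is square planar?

[Ni(CN)2(PMe3)2]

For [NiF2(NCS)2]^2-: Ligand charges: each fluoride is −1; each isothiocyanate is −1. With an overall charge of −2 the nickel centre must be in the +2 oxidation state. Group 10 minus oxidation state 2 gives a d⁸ configuration. Fluoride and isothiocyanate are weak-field ligands. With weak-field ligands the CFSE gain from square planar is small, so a 3d d⁸ ion takes the sterically preferred tetrahedral geometry. → tetrahedral.
For [Ni(CN)2(PMe3)2]: Each cyanide is −1; trimethylphosphine is neutral; balancing the 0 overall charge requires Ni(II). Nickel is a group-10 element; Ni(II) is therefore d⁸. Cyanide and trimethylphosphine are strong-field ligands (high in the spectrochemical series). A 3d d⁸ ion with strong-field ligands gains enough CFSE to favour square planar over tetrahedral. → square planar.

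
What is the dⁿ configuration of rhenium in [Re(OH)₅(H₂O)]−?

d³

Ligand charges: each hydroxide is −1; water is neutral. With an overall charge of −1 the rhenium centre must be in the +4 oxidation state.
Re sits in group 7, so the d-electron count is 7 − 4 = 3.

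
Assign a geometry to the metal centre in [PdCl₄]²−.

square planar

Ligand charges: each chloride is −1. With an overall charge of −2 the palladium centre must be in the +2 oxidation state.
Pd sits in group 10, so the d-electron count is 10 − 2 = 8.
Coordination number: 4.
A 4d d⁸ ion has a large crystal-field splitting; square planar leaves the high-energy d_{x²−y²} orbital empty and maximises CFSE.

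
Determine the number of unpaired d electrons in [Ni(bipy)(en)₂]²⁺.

Ligand charges: 2,2′-bipyridine is neutral; ethylenediamine is neutral. With an overall charge of +2 the nickel centre must be in the +2 oxidation state.
Nickel is a group-10 element; Ni(II) is therefore d⁸.
Counting donor atoms: 1×2,2′-bipyridine (bidentate) → 2 donors; 2×ethylenediamine (bidentate) → 4 donors. Coordination number = 6.
In an octahedral field the d⁸ configuration is t₂g⁶e_g² (only one arrangement possible), giving 2 unpaired electrons.

2 unpaired electrons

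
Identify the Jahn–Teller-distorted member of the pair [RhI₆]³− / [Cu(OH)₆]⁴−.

[Cu(OH)₆]⁴−

[RhI₆]³−: Each iodide is −1; balancing the −3 overall charge requires Rh(III). Rh sits in group 9, so the d-electron count is 9 − 3 = 6. A 4d ion has a large Δₒ and is invariably low-spin. The d⁶ configuration leaves the e_g set evenly filled (or empty) — no strong Jahn–Teller driving force.
[Cu(OH)₆]⁴−: Summing ligand charges against the −4 overall charge gives an oxidation state of +2 for copper. Cu sits in group 11, so the d-electron count is 11 − 2 = 9. The t₂g⁶e_g³ configuration has an unevenly filled e_g set; the Jahn–Teller theorem predicts a tetragonal distortion (typically axial elongation) to lift the degeneracy.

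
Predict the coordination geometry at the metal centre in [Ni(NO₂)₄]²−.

Ligand charges: each nitro (N-bound nitrite) is −1. With an overall charge of −2 the nickel centre must be in the +2 oxidation state.
Group 10 minus oxidation state 2 gives a d⁸ configuration.
Coordination number: 4.
Nitro (N-bound nitrite) is a strong-field ligand (high in the spectrochemical series).
A 3d d⁸ ion with strong-field ligands gains enough CFSE to favour square planar over tetrahedral.

square planar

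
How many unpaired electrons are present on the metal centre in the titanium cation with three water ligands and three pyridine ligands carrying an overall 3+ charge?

1 unpaired electron

Water is neutral; pyridine is neutral; balancing the +3 overall charge requires Ti(III).
Ti sits in group 4, so the d-electron count is 4 − 3 = 1.
In an octahedral field the d¹ configuration is t₂g¹e_g⁰ (only one arrangement possible), giving 1 unpaired electron.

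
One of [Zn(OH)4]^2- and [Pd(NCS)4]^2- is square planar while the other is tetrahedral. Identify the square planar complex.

For [Zn(OH)4]^2-: Ligand charges: each hydroxide is −1. With an overall charge of −2 the zinc centre must be in the +2 oxidation state. Zn sits in group 12, so the d-electron count is 12 − 2 = 10. A d¹⁰ ion has no crystal-field stabilisation preference between square planar and tetrahedral, so four ligands adopt the sterically favoured tetrahedral geometry. → tetrahedral.
For [Pd(NCS)4]^2-: Summing ligand charges against the −2 overall charge gives an oxidation state of +2 for palladium. Pd sits in group 10, so the d-electron count is 10 − 2 = 8. A 4d d⁸ ion has a large crystal-field splitting; square planar leaves the high-energy d_{x²−y²} orbital empty and maximises CFSE. → square planar.

[Pd(NCS)4]^2-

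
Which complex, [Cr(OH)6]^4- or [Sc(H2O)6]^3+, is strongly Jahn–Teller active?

[Cr(OH)6]^4-: Ligand charges: each hydroxide is −1. With an overall charge of −4 the chromium centre must be in the +2 oxidation state. Chromium is a group-6 element; Cr(II) is therefore d⁴. Hydroxide is a weak-field ligand for a first-row metal, so the complex is high-spin. The t₂g³e_g¹ (high-spin) configuration has an unevenly filled e_g set; the Jahn–Teller theorem predicts a tetragonal distortion (typically axial elongation) to lift the degeneracy.
[Sc(H2O)6]^3+: Summing ligand charges against the +3 overall charge gives an oxidation state of +3 for scandium. Sc sits in group 3, so the d-electron count is 3 − 3 = 0. The d⁰ configuration leaves the e_g set evenly filled (or empty) — no strong Jahn–Teller driving force.

[Cr(OH)6]^4-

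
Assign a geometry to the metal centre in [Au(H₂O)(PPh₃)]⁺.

linear

Summing ligand charges against the +1 overall charge gives an oxidation state of +1 for gold.
Group 11 minus oxidation state 1 gives a d¹⁰ configuration.
With 2 monodentate ligands the coordination number is 2.
A d¹⁰ ion with only two ligands adopts a linear arrangement (sp hybridisation; no CFSE preference).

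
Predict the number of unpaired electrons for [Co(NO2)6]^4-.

Summing ligand charges against the −4 overall charge gives an oxidation state of +2 for cobalt.
Cobalt is a group-9 element; Co(II) is therefore d⁷.
The spin state decides the count: Nitro (N-bound nitrite) is a strong-field ligand (high in the spectrochemical series) for a first-row metal, so the complex is low-spin.
An octahedral low-spin d⁷ ion is t₂g⁶e_g¹, giving 1 unpaired electron.

1 unpaired electron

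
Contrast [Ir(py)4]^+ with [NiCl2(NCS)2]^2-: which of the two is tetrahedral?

[NiCl2(NCS)2]^2-

For [Ir(py)4]^+: Summing ligand charges against the +1 overall charge gives an oxidation state of +1 for iridium. Iridium is a group-9 element; Ir(I) is therefore d⁸. A 5d d⁸ ion has a large crystal-field splitting; square planar leaves the high-energy d_{x²−y²} orbital empty and maximises CFSE. → square planar.
For [NiCl2(NCS)2]^2-: Ligand charges: each chloride is −1; each isothiocyanate is −1. With an overall charge of −2 the nickel centre must be in the +2 oxidation state. Nickel is a group-10 element; Ni(II) is therefore d⁸. Chloride and isothiocyanate are weak-field ligands. With weak-field ligands the CFSE gain from square planar is small, so a 3d d⁸ ion takes the sterically preferred tetrahedral geometry. → tetrahedral.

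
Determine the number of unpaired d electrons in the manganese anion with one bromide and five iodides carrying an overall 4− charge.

Each bromide is −1; each iodide is −1; balancing the −4 overall charge requires Mn(II).
Group 7 minus oxidation state 2 gives a d⁵ configuration.
The spin state decides the count: Bromide and iodide are weak-field ligands for a first-row metal, so the complex is high-spin.
An octahedral high-spin d⁵ ion is t₂g³e_g², giving 5 unpaired electrons.

5 unpaired electrons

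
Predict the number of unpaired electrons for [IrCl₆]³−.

0 unpaired electrons

Each chloride is −1; balancing the −3 overall charge requires Ir(III).
Group 9 minus oxidation state 3 gives a d⁶ configuration.
The spin state decides the count: a 5d ion has a large Δₒ and is invariably low-spin.
An octahedral low-spin d⁶ ion is t₂g⁶e_g⁰, giving 0 unpaired electrons.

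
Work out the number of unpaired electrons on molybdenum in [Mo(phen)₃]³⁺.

Summing ligand charges against the +3 overall charge gives an oxidation state of +3 for molybdenum.
Mo sits in group 6, so the d-electron count is 6 − 3 = 3.
Counting donor atoms: 3×1,10-phenanthroline (bidentate) → 6 donors. Coordination number = 6.
In an octahedral field the d³ configuration is t₂g³e_g⁰ (only one arrangement possible), giving 3 unpaired electrons.

3 unpaired electrons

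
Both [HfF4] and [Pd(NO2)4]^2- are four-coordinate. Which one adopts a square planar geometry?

[Pd(NO2)4]^2-

For [HfF4]: Each fluoride is −1; balancing the 0 overall charge requires Hf(IV). Group 4 minus oxidation state 4 gives a d⁰ configuration. A d⁰ ion has no crystal-field stabilisation preference between square planar and tetrahedral, so four ligands adopt the sterically favoured tetrahedral geometry. → tetrahedral.
For [Pd(NO2)4]^2-: Each nitro (N-bound nitrite) is −1; balancing the −2 overall charge requires Pd(II). Pd sits in group 10, so the d-electron count is 10 − 2 = 8. A 4d d⁸ ion has a large crystal-field splitting; square planar leaves the high-energy d_{x²−y²} orbital empty and maximises CFSE. → square planar.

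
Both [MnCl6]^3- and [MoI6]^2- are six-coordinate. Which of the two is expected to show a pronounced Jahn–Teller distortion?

[MnCl6]^3-

[MnCl6]^3-: Summing ligand charges against the −3 overall charge gives an oxidation state of +3 for manganese. Mn sits in group 7, so the d-electron count is 7 − 3 = 4. Chloride is a weak-field ligand for a first-row metal, so the complex is high-spin. The t₂g³e_g¹ (high-spin) configuration has an unevenly filled e_g set; the Jahn–Teller theorem predicts a tetragonal distortion (typically axial elongation) to lift the degeneracy.
[MoI6]^2-: Each iodide is −1; balancing the −2 overall charge requires Mo(IV). Group 6 minus oxidation state 4 gives a d² configuration. The d² configuration leaves the e_g set evenly filled (or empty) — no strong Jahn–Teller driving force.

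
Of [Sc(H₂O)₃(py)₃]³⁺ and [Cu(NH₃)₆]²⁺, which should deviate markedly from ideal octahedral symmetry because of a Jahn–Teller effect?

[Sc(H₂O)₃(py)₃]³⁺: Summing ligand charges against the +3 overall charge gives an oxidation state of +3 for scandium. Sc sits in group 3, so the d-electron count is 3 − 3 = 0. The d⁰ configuration leaves the e_g set evenly filled (or empty) — no strong Jahn–Teller driving force.
[Cu(NH₃)₆]²⁺: Ligand charges: ammonia is neutral. With an overall charge of +2 the copper centre must be in the +2 oxidation state. Cu sits in group 11, so the d-electron count is 11 − 2 = 9. The t₂g⁶e_g³ configuration has an unevenly filled e_g set; the Jahn–Teller theorem predicts a tetragonal distortion (typically axial elongation) to lift the degeneracy.

[Cu(NH₃)₆]²⁺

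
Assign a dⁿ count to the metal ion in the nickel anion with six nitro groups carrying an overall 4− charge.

Each nitro (N-bound nitrite) is −1; balancing the −4 overall charge requires Ni(II).
Group 10 minus oxidation state 2 gives a d⁸ configuration.

d8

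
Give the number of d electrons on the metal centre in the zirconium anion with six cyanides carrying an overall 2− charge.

d⁰

Summing ligand charges against the −2 overall charge gives an oxidation state of +4 for zirconium.
Zr sits in group 4, so the d-electron count is 4 − 4 = 0.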